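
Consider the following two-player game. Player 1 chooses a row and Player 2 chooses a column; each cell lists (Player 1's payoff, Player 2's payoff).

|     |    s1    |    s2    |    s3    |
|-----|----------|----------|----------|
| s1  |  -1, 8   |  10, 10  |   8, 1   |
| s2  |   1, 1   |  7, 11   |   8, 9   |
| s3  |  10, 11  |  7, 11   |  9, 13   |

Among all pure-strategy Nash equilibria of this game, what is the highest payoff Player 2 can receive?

(s1, s2) is a pure NE (Player 1: 10 ≥ 7; Player 2: 10 ≥ 8). Player 2 gets 10.
Both s3 is a pure NE (Player 1: 9 ≥ 8; Player 2: 13 ≥ 11). Player 2 gets 13.
Every other cell has a profitable deviation for at least one player. Highest of {10, 13} is 13.

13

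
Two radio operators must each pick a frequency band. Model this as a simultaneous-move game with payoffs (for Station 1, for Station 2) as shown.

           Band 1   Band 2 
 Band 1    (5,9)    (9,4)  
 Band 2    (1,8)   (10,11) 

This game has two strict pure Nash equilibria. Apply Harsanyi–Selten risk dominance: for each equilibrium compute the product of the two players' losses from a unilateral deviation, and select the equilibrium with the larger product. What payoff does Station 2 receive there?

9

At both Band 1: Station 1 loses 5 − 1 = 4 by deviating; Station 2 loses 9 − 4 = 5. Product = 4·5 = 20.
At both Band 2: Station 1 loses 10 − 9 = 1 by deviating; Station 2 loses 11 − 8 = 3. Product = 1·3 = 3.
20 > 3, so both Band 1 is risk-dominant. Station 2's payoff there is 9.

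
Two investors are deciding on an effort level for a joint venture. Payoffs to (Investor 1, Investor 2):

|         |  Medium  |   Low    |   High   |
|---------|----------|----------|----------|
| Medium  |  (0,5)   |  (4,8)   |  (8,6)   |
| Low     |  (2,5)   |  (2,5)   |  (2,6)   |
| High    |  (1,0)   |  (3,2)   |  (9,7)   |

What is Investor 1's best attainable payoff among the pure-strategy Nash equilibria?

(Medium, Low) is a pure NE (Investor 1: 4 ≥ 3; Investor 2: 8 ≥ 6). Investor 1 gets 4.
Both High is a pure NE (Investor 1: 9 ≥ 8; Investor 2: 7 ≥ 2). Investor 1 gets 9.
Every other cell has a profitable deviation for at least one player. Highest of {4, 9} is 9.

9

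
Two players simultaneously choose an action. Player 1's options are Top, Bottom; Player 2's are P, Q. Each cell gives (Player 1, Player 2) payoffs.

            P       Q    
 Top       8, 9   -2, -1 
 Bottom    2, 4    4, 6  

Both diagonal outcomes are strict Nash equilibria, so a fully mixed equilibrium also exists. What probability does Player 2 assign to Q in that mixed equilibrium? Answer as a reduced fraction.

1/2

Player 2's mix q on P must make Player 1 indifferent between Top and Bottom.
Player 1's payoff from Top: 8q + (-2)(1−q). From Bottom: 2q + 4(1−q).
Set equal: 6q = 6(1−q) → q = 6/12 = 1/2.
Probability on Q is 1 − 1/2 = 1/2.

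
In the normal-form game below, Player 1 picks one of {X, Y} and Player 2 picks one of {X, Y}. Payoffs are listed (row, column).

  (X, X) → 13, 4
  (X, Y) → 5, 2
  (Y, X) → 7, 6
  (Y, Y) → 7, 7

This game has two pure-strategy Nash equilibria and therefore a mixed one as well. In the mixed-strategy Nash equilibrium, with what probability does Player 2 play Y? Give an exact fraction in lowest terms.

Player 2's mix q on X must make Player 1 indifferent between X and Y.
Player 1's payoff from X: 13q + 5(1−q). From Y: 7q + 7(1−q).
Set equal: 6q = 2(1−q) → q = 2/8 = 1/4.
Probability on Y is 1 − 1/4 = 3/4.

3/4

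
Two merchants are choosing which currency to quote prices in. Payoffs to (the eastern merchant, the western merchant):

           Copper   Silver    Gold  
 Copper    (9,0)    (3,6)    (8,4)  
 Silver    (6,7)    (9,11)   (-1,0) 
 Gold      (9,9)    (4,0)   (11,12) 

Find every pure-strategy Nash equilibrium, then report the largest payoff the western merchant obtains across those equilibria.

Both Silver is a pure NE (the eastern merchant: 9 ≥ 4; the western merchant: 11 ≥ 7). The western merchant gets 11.
Both Gold is a pure NE (the eastern merchant: 11 ≥ 8; the western merchant: 12 ≥ 9). The western merchant gets 12.
Every other cell has a profitable deviation for at least one player. Highest of {11, 12} is 12.

12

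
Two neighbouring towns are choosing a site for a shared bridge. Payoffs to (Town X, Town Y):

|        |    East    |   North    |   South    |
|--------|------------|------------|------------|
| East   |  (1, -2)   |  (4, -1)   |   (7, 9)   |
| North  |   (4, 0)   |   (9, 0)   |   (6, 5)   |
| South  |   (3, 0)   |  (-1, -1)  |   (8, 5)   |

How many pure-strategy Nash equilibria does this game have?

Both South: Town X gets 8 (best alternative 7); Town Y gets 5 (best alternative 0). Neither deviates — NE.
Both East is not a NE: Town X would switch to North (4 > 1).
No other cell survives both best-response checks, so there is 1 pure NE.

1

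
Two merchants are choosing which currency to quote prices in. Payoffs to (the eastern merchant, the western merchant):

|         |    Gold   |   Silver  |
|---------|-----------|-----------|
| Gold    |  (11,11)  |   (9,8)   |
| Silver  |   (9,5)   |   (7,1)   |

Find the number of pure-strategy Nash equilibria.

Both Gold: the eastern merchant gets 11 (best alternative 9); the western merchant gets 11 (best alternative 8). Neither deviates — NE.
Both Silver is not a NE: the eastern merchant would switch to Gold (9 > 7).
No other cell survives both best-response checks, so there is 1 pure NE.

1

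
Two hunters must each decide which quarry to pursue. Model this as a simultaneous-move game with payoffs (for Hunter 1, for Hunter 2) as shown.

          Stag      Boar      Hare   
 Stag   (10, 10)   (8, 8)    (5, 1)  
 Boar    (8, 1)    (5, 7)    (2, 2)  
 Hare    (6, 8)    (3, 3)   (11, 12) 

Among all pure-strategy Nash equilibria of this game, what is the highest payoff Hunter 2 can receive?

Both Stag is a pure NE (Hunter 1: 10 ≥ 8; Hunter 2: 10 ≥ 8). Hunter 2 gets 10.
Both Hare is a pure NE (Hunter 1: 11 ≥ 5; Hunter 2: 12 ≥ 8). Hunter 2 gets 12.
Every other cell has a profitable deviation for at least one player. Highest of {10, 12} is 12.

12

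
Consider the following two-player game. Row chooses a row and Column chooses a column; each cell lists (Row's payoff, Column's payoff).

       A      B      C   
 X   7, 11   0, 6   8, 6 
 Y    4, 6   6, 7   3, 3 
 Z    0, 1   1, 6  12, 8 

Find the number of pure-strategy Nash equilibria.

(X, A): Row gets 7 (best alternative 4); Column gets 11 (best alternative 6). Neither deviates — NE.
(Y, B): Row gets 6 (best alternative 1); Column gets 7 (best alternative 6). Neither deviates — NE.
(Z, C): Row gets 12 (best alternative 8); Column gets 8 (best alternative 6). Neither deviates — NE.
(Y, C) is not a NE: Row would switch to Z (12 > 3).
No other cell survives both best-response checks, so there are 3 pure NE.

3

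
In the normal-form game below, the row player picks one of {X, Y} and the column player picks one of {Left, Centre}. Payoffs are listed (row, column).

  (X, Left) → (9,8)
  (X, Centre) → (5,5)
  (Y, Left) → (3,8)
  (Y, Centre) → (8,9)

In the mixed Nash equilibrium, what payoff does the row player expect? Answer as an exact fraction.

19/3

The column player mixes with probability q on Left, chosen so the row player is indifferent: 9q + 5(1−q) = 3q + 8(1−q) gives q = 1/3.
The row player's expected payoff (from either row, since indifferent) is 9·1/3 + 5·2/3 = 19/3.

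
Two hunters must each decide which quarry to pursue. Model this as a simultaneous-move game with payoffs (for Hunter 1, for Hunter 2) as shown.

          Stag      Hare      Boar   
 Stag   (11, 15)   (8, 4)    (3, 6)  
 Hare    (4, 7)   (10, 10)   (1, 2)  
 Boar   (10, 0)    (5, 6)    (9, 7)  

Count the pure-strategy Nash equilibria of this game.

3

Both Stag: Hunter 1 gets 11 (best alternative 10); Hunter 2 gets 15 (best alternative 6). Neither deviates — NE.
Both Hare: Hunter 1 gets 10 (best alternative 8); Hunter 2 gets 10 (best alternative 7). Neither deviates — NE.
Both Boar: Hunter 1 gets 9 (best alternative 3); Hunter 2 gets 7 (best alternative 6). Neither deviates — NE.
(Boar, Hare) is not a NE: Hunter 1 would switch to Hare (10 > 5).
No other cell survives both best-response checks, so there are 3 pure NE.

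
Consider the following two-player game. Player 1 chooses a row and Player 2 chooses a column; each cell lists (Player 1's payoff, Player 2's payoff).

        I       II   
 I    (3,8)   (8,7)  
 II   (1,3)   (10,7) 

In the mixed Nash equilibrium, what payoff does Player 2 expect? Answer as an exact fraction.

Player 1 mixes with probability p on I, chosen so Player 2 is indifferent: 8p + 3(1−p) = 7p + 7(1−p) gives p = 4/5.
Player 2's expected payoff is 8·4/5 + 3·1/5 = 7.

7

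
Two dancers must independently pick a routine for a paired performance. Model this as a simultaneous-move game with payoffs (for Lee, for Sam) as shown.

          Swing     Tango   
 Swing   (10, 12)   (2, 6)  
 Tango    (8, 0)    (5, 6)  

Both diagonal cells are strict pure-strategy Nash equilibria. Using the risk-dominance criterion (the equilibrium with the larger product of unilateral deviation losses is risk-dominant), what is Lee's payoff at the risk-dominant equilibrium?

5

At both Swing: Lee loses 10 − 8 = 2 by deviating; Sam loses 12 − 6 = 6. Product = 2·6 = 12.
At both Tango: Lee loses 5 − 2 = 3 by deviating; Sam loses 6 − 0 = 6. Product = 3·6 = 18.
18 > 12, so both Tango is risk-dominant. Lee's payoff there is 5.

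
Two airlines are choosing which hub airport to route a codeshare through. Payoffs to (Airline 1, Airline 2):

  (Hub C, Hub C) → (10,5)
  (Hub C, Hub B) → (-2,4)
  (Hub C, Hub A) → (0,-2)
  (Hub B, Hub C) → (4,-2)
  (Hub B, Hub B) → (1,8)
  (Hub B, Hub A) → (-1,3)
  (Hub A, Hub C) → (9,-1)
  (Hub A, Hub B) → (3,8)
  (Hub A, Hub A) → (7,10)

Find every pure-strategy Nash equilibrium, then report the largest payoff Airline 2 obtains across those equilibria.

10

Both Hub C is a pure NE (Airline 1: 10 ≥ 9; Airline 2: 5 ≥ 4). Airline 2 gets 5.
Both Hub A is a pure NE (Airline 1: 7 ≥ 0; Airline 2: 10 ≥ 8). Airline 2 gets 10.
Every other cell has a profitable deviation for at least one player. Highest of {5, 10} is 10.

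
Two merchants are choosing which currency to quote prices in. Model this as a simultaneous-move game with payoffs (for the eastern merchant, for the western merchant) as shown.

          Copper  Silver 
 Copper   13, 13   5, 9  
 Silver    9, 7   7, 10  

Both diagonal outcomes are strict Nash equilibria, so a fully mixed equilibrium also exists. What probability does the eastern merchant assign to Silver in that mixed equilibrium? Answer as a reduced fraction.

The eastern merchant's mix p on Copper must make the western merchant indifferent between Copper and Silver.
The western merchant's payoff from Copper: 13p + 7(1−p). From Silver: 9p + 10(1−p).
Set equal: 4p = 3(1−p) → p = 3/7.
Probability on Silver is 1 − 3/7 = 4/7.

4/7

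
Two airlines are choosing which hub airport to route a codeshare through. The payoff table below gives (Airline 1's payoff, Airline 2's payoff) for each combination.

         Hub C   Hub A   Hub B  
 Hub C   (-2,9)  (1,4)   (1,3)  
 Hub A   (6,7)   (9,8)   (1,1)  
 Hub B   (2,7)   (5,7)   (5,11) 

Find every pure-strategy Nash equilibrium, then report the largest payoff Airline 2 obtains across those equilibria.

11

Both Hub A is a pure NE (Airline 1: 9 ≥ 5; Airline 2: 8 ≥ 7). Airline 2 gets 8.
Both Hub B is a pure NE (Airline 1: 5 ≥ 1; Airline 2: 11 ≥ 7). Airline 2 gets 11.
Every other cell has a profitable deviation for at least one player. Highest of {8, 11} is 11.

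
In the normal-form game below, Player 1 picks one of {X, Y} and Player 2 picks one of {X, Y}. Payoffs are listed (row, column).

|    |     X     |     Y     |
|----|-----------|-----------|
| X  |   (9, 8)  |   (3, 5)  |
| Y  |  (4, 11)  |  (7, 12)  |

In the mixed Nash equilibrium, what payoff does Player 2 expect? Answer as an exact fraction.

41/4

Player 1 mixes with probability p on X, chosen so Player 2 is indifferent: 8p + 11(1−p) = 5p + 12(1−p) gives p = 1/4.
Player 2's expected payoff is 8·1/4 + 11·3/4 = 41/4.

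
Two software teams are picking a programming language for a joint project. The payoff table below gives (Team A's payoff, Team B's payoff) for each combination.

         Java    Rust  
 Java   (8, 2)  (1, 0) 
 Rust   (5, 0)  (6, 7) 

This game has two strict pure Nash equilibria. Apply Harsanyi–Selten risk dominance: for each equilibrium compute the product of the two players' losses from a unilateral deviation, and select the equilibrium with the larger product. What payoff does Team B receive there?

At both Java: Team A loses 8 − 5 = 3 by deviating; Team B loses 2 − 0 = 2. Product = 3·2 = 6.
At both Rust: Team A loses 6 − 1 = 5 by deviating; Team B loses 7 − 0 = 7. Product = 5·7 = 35.
35 > 6, so both Rust is risk-dominant. Team B's payoff there is 7.

7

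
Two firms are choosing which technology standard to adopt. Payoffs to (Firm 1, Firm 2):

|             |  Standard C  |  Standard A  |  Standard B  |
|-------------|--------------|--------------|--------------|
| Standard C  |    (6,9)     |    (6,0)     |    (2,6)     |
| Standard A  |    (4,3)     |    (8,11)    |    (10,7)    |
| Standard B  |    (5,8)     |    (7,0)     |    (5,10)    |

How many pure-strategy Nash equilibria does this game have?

2

Both Standard C: Firm 1 gets 6 (best alternative 5); Firm 2 gets 9 (best alternative 6). Neither deviates — NE.
Both Standard A: Firm 1 gets 8 (best alternative 7); Firm 2 gets 11 (best alternative 7). Neither deviates — NE.
Both Standard B is not a NE: Firm 1 would switch to Standard A (10 > 5).
No other cell survives both best-response checks, so there are 2 pure NE.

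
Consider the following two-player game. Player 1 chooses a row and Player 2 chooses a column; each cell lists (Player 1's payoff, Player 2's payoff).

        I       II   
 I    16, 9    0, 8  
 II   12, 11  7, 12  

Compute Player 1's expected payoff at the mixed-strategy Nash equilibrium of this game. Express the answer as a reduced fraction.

Player 2 mixes with probability q on I, chosen so Player 1 is indifferent: 16q + 0(1−q) = 12q + 7(1−q) gives q = 7/11.
Player 1's expected payoff (from either row, since indifferent) is 16·7/11 + 0·4/11 = 112/11.

112/11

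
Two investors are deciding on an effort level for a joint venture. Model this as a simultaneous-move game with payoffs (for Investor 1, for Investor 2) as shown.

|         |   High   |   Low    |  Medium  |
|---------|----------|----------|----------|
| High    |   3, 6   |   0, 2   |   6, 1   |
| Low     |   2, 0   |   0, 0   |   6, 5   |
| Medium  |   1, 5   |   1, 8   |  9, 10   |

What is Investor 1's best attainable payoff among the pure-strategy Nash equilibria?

9

Both High is a pure NE (Investor 1: 3 ≥ 2; Investor 2: 6 ≥ 2). Investor 1 gets 3.
Both Medium is a pure NE (Investor 1: 9 ≥ 6; Investor 2: 10 ≥ 8). Investor 1 gets 9.
Every other cell has a profitable deviation for at least one player. Highest of {3, 9} is 9.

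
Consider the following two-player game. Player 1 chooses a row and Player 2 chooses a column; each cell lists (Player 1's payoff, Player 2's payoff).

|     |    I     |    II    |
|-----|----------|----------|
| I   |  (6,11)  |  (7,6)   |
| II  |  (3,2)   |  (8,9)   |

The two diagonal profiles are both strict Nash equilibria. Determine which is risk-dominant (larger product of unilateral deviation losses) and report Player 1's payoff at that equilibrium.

At both I: Player 1 loses 6 − 3 = 3 by deviating; Player 2 loses 11 − 6 = 5. Product = 3·5 = 15.
At both II: Player 1 loses 8 − 7 = 1 by deviating; Player 2 loses 9 − 2 = 7. Product = 1·7 = 7.
15 > 7, so both I is risk-dominant. Player 1's payoff there is 6.

6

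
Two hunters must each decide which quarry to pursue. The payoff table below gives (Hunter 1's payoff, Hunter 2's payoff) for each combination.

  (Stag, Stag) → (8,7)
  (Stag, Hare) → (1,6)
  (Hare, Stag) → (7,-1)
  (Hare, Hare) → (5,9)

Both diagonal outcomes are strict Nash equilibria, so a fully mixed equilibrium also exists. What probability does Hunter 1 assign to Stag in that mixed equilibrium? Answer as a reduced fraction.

Hunter 1's mix p on Stag must make Hunter 2 indifferent between Stag and Hare.
Hunter 2's payoff from Stag: 7p + (-1)(1−p). From Hare: 6p + 9(1−p).
Set equal: 1p = 10(1−p) → p = 10/11.

10/11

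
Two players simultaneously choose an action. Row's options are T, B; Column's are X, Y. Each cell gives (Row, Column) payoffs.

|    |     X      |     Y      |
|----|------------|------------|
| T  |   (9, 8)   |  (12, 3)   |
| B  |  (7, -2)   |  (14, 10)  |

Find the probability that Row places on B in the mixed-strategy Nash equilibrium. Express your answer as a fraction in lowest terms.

5/17

Row's mix p on T must make Column indifferent between X and Y.
Column's payoff from X: 8p + (-2)(1−p). From Y: 3p + 10(1−p).
Set equal: 5p = 12(1−p) → p = 12/17.
Probability on B is 1 − 12/17 = 5/17.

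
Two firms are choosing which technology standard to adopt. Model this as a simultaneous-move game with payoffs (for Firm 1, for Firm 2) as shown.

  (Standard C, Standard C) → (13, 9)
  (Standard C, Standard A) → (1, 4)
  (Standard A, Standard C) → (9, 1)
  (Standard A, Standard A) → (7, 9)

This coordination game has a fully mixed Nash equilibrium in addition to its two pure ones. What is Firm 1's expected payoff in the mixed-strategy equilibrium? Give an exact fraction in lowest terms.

41/5

Firm 2 mixes with probability q on Standard C, chosen so Firm 1 is indifferent: 13q + 1(1−q) = 9q + 7(1−q) gives q = 3/5.
Firm 1's expected payoff (from either row, since indifferent) is 13·3/5 + 1·2/5 = 41/5.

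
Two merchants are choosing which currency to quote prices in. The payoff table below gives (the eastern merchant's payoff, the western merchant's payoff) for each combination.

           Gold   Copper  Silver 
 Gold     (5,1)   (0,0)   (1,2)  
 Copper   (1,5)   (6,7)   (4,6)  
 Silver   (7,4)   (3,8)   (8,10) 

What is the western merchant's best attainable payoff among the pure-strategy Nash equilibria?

Both Copper is a pure NE (the eastern merchant: 6 ≥ 3; the western merchant: 7 ≥ 6). The western merchant gets 7.
Both Silver is a pure NE (the eastern merchant: 8 ≥ 4; the western merchant: 10 ≥ 8). The western merchant gets 10.
Every other cell has a profitable deviation for at least one player. Highest of {7, 10} is 10.

10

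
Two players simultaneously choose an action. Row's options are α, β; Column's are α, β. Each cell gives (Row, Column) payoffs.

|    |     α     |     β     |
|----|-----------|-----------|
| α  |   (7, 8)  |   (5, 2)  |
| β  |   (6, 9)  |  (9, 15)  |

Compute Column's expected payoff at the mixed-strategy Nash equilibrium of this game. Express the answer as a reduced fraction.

Row mixes with probability p on α, chosen so Column is indifferent: 8p + 9(1−p) = 2p + 15(1−p) gives p = 1/2.
Column's expected payoff is 8·1/2 + 9·1/2 = 17/2.

17/2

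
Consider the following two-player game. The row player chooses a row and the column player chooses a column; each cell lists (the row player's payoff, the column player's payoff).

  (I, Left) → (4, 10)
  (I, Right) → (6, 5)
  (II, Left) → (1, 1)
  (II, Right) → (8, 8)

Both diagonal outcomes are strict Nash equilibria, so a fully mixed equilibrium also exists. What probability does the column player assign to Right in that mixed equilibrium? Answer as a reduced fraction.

The column player's mix q on Left must make the row player indifferent between I and II.
The row player's payoff from I: 4q + 6(1−q). From II: 1q + 8(1−q).
Set equal: 3q = 2(1−q) → q = 2/5.
Probability on Right is 1 − 2/5 = 3/5.

3/5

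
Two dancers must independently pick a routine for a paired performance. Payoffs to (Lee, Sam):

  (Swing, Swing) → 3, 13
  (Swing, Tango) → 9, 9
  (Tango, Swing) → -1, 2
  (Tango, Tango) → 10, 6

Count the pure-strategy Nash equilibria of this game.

Both Swing: Lee gets 3 (best alternative -1); Sam gets 13 (best alternative 9). Neither deviates — NE.
Both Tango: Lee gets 10 (best alternative 9); Sam gets 6 (best alternative 2). Neither deviates — NE.
(Tango, Swing) is not a NE: Lee would switch to Swing (3 > -1).
No other cell survives both best-response checks, so there are 2 pure NE.

2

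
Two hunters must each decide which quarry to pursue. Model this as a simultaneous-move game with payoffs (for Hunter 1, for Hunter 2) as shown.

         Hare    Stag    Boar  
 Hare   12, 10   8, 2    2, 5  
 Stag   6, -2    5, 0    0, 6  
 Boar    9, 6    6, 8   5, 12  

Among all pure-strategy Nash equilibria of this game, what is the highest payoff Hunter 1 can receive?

Both Hare is a pure NE (Hunter 1: 12 ≥ 9; Hunter 2: 10 ≥ 5). Hunter 1 gets 12.
Both Boar is a pure NE (Hunter 1: 5 ≥ 2; Hunter 2: 12 ≥ 8). Hunter 1 gets 5.
Every other cell has a profitable deviation for at least one player. Highest of {12, 5} is 12.

12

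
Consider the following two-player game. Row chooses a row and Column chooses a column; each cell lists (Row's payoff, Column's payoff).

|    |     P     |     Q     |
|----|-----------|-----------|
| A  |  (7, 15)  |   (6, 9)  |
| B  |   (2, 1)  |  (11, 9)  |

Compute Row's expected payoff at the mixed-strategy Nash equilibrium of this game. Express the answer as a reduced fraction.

Column mixes with probability q on P, chosen so Row is indifferent: 7q + 6(1−q) = 2q + 11(1−q) gives q = 1/2.
Row's expected payoff (from either row, since indifferent) is 7·1/2 + 6·1/2 = 13/2.

13/2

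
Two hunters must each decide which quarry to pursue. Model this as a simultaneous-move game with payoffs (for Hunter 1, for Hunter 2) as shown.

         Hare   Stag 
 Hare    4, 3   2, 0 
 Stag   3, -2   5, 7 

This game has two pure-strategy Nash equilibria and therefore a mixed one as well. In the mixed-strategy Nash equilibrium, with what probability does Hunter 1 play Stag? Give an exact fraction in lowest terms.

Hunter 1's mix p on Hare must make Hunter 2 indifferent between Hare and Stag.
Hunter 2's payoff from Hare: 3p + (-2)(1−p). From Stag: 0p + 7(1−p).
Set equal: 3p = 9(1−p) → p = 9/12 = 3/4.
Probability on Stag is 1 − 3/4 = 1/4.

1/4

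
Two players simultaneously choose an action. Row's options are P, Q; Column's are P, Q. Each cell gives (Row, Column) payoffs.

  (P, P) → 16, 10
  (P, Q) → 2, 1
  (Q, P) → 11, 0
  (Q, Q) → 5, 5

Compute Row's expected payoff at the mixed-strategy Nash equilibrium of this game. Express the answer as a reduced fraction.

Column mixes with probability q on P, chosen so Row is indifferent: 16q + 2(1−q) = 11q + 5(1−q) gives q = 3/8.
Row's expected payoff (from either row, since indifferent) is 16·3/8 + 2·5/8 = 29/4.

29/4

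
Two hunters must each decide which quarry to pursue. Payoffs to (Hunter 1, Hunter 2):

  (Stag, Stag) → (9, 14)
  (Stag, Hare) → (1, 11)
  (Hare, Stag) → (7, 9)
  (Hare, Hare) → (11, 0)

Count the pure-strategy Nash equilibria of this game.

Both Stag: Hunter 1 gets 9 (best alternative 7); Hunter 2 gets 14 (best alternative 11). Neither deviates — NE.
Both Hare is not a NE: Hunter 2 would switch to Stag (9 > 0).
No other cell survives both best-response checks, so there is 1 pure NE.

1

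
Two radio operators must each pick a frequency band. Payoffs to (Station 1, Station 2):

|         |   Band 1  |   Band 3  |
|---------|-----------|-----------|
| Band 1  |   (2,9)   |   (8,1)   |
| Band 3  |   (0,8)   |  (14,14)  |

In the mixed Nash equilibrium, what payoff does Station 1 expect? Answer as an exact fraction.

7/2

Station 2 mixes with probability q on Band 1, chosen so Station 1 is indifferent: 2q + 8(1−q) = 0q + 14(1−q) gives q = 3/4.
Station 1's expected payoff (from either row, since indifferent) is 2·3/4 + 8·1/4 = 7/2.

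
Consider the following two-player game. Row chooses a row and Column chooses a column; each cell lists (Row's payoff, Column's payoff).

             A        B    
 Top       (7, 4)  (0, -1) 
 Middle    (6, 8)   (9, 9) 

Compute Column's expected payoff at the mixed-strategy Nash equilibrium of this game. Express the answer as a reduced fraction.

22/3

Row mixes with probability p on Top, chosen so Column is indifferent: 4p + 8(1−p) = (-1)p + 9(1−p) gives p = 1/6.
Column's expected payoff is 4·1/6 + 8·5/6 = 22/3.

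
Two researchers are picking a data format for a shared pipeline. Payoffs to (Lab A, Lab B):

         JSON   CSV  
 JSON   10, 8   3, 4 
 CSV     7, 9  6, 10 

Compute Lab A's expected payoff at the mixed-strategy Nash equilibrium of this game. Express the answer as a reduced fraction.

Lab B mixes with probability q on JSON, chosen so Lab A is indifferent: 10q + 3(1−q) = 7q + 6(1−q) gives q = 1/2.
Lab A's expected payoff (from either row, since indifferent) is 10·1/2 + 3·1/2 = 13/2.

13/2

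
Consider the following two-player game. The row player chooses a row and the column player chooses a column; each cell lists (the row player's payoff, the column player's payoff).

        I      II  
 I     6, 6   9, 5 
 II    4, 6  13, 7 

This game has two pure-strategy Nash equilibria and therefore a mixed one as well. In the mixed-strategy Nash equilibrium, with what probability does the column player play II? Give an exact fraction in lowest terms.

The column player's mix q on I must make the row player indifferent between I and II.
The row player's payoff from I: 6q + 9(1−q). From II: 4q + 13(1−q).
Set equal: 2q = 4(1−q) → q = 4/6 = 2/3.
Probability on II is 1 − 2/3 = 1/3.

1/3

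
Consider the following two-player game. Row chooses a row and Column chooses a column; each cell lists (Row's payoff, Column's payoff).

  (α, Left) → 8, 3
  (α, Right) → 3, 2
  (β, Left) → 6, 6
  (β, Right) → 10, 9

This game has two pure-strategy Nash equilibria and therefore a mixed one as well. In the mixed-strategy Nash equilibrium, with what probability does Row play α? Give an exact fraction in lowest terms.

3/4

Row's mix p on α must make Column indifferent between Left and Right.
Column's payoff from Left: 3p + 6(1−p). From Right: 2p + 9(1−p).
Set equal: 1p = 3(1−p) → p = 3/4.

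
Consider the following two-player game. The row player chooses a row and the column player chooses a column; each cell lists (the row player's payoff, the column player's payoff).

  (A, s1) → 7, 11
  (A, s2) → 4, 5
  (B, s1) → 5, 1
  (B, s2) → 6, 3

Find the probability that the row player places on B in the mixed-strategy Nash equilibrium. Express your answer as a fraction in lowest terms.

3/4

The row player's mix p on A must make the column player indifferent between s1 and s2.
The column player's payoff from s1: 11p + 1(1−p). From s2: 5p + 3(1−p).
Set equal: 6p = 2(1−p) → p = 2/8 = 1/4.
Probability on B is 1 − 1/4 = 3/4.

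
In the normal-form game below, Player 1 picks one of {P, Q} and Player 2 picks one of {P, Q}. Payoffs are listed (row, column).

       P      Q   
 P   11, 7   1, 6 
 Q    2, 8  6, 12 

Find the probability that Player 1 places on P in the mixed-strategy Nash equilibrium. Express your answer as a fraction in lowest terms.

Player 1's mix p on P must make Player 2 indifferent between P and Q.
Player 2's payoff from P: 7p + 8(1−p). From Q: 6p + 12(1−p).
Set equal: 1p = 4(1−p) → p = 4/5.

4/5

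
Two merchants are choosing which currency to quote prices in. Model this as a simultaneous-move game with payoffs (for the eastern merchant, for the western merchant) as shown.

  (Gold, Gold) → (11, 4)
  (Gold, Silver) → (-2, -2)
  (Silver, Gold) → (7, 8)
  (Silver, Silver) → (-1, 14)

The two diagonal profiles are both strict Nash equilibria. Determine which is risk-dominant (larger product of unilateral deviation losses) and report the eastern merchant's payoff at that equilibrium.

At both Gold: the eastern merchant loses 11 − 7 = 4 by deviating; the western merchant loses 4 − (-2) = 6. Product = 4·6 = 24.
At both Silver: the eastern merchant loses -1 − (-2) = 1 by deviating; the western merchant loses 14 − 8 = 6. Product = 1·6 = 6.
24 > 6, so both Gold is risk-dominant. The eastern merchant's payoff there is 11.

11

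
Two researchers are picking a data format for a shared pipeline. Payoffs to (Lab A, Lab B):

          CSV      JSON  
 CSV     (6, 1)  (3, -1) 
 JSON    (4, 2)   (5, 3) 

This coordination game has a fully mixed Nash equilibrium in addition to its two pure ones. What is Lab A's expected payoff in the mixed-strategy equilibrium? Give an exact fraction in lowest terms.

Lab B mixes with probability q on CSV, chosen so Lab A is indifferent: 6q + 3(1−q) = 4q + 5(1−q) gives q = 1/2.
Lab A's expected payoff (from either row, since indifferent) is 6·1/2 + 3·1/2 = 9/2.

9/2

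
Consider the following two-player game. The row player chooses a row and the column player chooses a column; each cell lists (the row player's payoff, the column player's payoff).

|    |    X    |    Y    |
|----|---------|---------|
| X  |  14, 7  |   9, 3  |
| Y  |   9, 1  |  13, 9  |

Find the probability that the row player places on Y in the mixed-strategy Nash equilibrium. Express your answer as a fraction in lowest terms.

1/3

The row player's mix p on X must make the column player indifferent between X and Y.
The column player's payoff from X: 7p + 1(1−p). From Y: 3p + 9(1−p).
Set equal: 4p = 8(1−p) → p = 8/12 = 2/3.
Probability on Y is 1 − 2/3 = 1/3.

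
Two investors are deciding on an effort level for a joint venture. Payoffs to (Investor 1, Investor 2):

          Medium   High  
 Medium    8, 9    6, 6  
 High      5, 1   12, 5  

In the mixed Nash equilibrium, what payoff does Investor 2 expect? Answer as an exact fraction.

Investor 1 mixes with probability p on Medium, chosen so Investor 2 is indifferent: 9p + 1(1−p) = 6p + 5(1−p) gives p = 4/7.
Investor 2's expected payoff is 9·4/7 + 1·3/7 = 39/7.

39/7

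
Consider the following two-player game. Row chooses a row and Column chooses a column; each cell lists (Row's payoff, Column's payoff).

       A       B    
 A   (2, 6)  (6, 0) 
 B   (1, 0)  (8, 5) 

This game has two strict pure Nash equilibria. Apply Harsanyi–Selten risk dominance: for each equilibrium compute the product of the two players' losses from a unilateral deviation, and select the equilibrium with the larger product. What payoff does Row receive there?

At both A: Row loses 2 − 1 = 1 by deviating; Column loses 6 − 0 = 6. Product = 1·6 = 6.
At both B: Row loses 8 − 6 = 2 by deviating; Column loses 5 − 0 = 5. Product = 2·5 = 10.
10 > 6, so both B is risk-dominant. Row's payoff there is 8.

8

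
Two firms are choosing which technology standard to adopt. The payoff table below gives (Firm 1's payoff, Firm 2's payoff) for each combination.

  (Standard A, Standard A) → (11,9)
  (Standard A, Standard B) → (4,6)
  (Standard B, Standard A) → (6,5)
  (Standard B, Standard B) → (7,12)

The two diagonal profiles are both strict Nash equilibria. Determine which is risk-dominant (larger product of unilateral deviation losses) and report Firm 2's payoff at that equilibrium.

At both Standard A: Firm 1 loses 11 − 6 = 5 by deviating; Firm 2 loses 9 − 6 = 3. Product = 5·3 = 15.
At both Standard B: Firm 1 loses 7 − 4 = 3 by deviating; Firm 2 loses 12 − 5 = 7. Product = 3·7 = 21.
21 > 15, so both Standard B is risk-dominant. Firm 2's payoff there is 12.

12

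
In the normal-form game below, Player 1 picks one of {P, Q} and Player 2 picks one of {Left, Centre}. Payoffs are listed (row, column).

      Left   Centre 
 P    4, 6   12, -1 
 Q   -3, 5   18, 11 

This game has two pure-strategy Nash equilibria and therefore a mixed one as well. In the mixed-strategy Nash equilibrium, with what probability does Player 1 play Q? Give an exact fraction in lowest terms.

Player 1's mix p on P must make Player 2 indifferent between Left and Centre.
Player 2's payoff from Left: 6p + 5(1−p). From Centre: (-1)p + 11(1−p).
Set equal: 7p = 6(1−p) → p = 6/13.
Probability on Q is 1 − 6/13 = 7/13.

7/13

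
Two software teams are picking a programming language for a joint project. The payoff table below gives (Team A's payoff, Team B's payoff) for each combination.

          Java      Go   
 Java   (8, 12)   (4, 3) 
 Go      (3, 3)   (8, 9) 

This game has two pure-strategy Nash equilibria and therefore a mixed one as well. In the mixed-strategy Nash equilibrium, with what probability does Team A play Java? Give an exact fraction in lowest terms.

2/5

Team A's mix p on Java must make Team B indifferent between Java and Go.
Team B's payoff from Java: 12p + 3(1−p). From Go: 3p + 9(1−p).
Set equal: 9p = 6(1−p) → p = 6/15 = 2/5.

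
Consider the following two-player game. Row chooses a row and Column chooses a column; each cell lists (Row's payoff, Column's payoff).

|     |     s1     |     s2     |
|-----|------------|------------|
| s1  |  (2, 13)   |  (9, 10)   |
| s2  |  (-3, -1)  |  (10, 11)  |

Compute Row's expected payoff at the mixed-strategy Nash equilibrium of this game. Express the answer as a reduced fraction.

47/6

Column mixes with probability q on s1, chosen so Row is indifferent: 2q + 9(1−q) = (-3)q + 10(1−q) gives q = 1/6.
Row's expected payoff (from either row, since indifferent) is 2·1/6 + 9·5/6 = 47/6.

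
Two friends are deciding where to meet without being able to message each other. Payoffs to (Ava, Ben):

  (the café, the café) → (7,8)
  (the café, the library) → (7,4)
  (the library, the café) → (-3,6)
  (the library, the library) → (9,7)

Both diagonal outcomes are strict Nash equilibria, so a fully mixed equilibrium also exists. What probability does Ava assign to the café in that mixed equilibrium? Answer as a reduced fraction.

1/5

Ava's mix p on the café must make Ben indifferent between the café and the library.
Ben's payoff from the café: 8p + 6(1−p). From the library: 4p + 7(1−p).
Set equal: 4p = 1(1−p) → p = 1/5.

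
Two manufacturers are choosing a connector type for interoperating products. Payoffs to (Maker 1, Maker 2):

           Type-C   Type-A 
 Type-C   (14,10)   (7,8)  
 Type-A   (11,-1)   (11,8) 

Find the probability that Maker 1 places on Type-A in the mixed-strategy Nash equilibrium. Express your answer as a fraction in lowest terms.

2/11

Maker 1's mix p on Type-C must make Maker 2 indifferent between Type-C and Type-A.
Maker 2's payoff from Type-C: 10p + (-1)(1−p). From Type-A: 8p + 8(1−p).
Set equal: 2p = 9(1−p) → p = 9/11.
Probability on Type-A is 1 − 9/11 = 2/11.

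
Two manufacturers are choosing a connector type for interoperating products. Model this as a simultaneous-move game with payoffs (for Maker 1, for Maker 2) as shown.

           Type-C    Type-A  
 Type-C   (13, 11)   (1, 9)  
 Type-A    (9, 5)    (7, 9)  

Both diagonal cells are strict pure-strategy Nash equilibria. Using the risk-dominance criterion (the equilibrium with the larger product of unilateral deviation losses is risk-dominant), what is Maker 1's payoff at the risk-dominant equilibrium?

At both Type-C: Maker 1 loses 13 − 9 = 4 by deviating; Maker 2 loses 11 − 9 = 2. Product = 4·2 = 8.
At both Type-A: Maker 1 loses 7 − 1 = 6 by deviating; Maker 2 loses 9 − 5 = 4. Product = 6·4 = 24.
24 > 8, so both Type-A is risk-dominant. Maker 1's payoff there is 7.

7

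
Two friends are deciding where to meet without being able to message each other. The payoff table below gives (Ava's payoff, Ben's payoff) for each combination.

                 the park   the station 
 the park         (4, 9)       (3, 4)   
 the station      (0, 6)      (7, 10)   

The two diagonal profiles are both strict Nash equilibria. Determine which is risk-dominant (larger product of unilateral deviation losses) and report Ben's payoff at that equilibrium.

9

At both the park: Ava loses 4 − 0 = 4 by deviating; Ben loses 9 − 4 = 5. Product = 4·5 = 20.
At both the station: Ava loses 7 − 3 = 4 by deviating; Ben loses 10 − 6 = 4. Product = 4·4 = 16.
20 > 16, so both the park is risk-dominant. Ben's payoff there is 9.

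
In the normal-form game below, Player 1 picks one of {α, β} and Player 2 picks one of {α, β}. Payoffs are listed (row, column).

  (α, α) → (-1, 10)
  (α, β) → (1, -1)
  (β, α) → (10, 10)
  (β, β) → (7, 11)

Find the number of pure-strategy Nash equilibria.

Both β: Player 1 gets 7 (best alternative 1); Player 2 gets 11 (best alternative 10). Neither deviates — NE.
Both α is not a NE: Player 1 would switch to β (10 > -1).
No other cell survives both best-response checks, so there is 1 pure NE.

1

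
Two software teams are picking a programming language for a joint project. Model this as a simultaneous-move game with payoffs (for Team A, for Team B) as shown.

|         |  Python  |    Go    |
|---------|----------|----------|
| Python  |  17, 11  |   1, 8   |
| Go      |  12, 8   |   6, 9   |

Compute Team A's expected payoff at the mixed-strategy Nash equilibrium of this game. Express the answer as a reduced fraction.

Team B mixes with probability q on Python, chosen so Team A is indifferent: 17q + 1(1−q) = 12q + 6(1−q) gives q = 1/2.
Team A's expected payoff (from either row, since indifferent) is 17·1/2 + 1·1/2 = 9.

9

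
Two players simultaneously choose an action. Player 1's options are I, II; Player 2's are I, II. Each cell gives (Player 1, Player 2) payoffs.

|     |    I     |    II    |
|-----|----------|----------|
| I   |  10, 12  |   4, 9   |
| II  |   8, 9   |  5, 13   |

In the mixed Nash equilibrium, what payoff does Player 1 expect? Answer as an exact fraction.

6

Player 2 mixes with probability q on I, chosen so Player 1 is indifferent: 10q + 4(1−q) = 8q + 5(1−q) gives q = 1/3.
Player 1's expected payoff (from either row, since indifferent) is 10·1/3 + 4·2/3 = 6.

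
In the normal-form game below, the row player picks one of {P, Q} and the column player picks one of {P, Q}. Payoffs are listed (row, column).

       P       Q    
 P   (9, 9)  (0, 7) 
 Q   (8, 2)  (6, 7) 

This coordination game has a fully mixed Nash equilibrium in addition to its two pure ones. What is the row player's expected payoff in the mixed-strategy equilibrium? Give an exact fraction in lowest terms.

54/7

The column player mixes with probability q on P, chosen so the row player is indifferent: 9q + 0(1−q) = 8q + 6(1−q) gives q = 6/7.
The row player's expected payoff (from either row, since indifferent) is 9·6/7 + 0·1/7 = 54/7.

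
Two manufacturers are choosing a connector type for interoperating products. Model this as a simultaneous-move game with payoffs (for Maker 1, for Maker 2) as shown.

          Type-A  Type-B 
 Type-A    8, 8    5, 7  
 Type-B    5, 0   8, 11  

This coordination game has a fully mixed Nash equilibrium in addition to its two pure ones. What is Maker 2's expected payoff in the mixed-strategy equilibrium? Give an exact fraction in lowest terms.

22/3

Maker 1 mixes with probability p on Type-A, chosen so Maker 2 is indifferent: 8p + 0(1−p) = 7p + 11(1−p) gives p = 11/12.
Maker 2's expected payoff is 8·11/12 + 0·1/12 = 22/3.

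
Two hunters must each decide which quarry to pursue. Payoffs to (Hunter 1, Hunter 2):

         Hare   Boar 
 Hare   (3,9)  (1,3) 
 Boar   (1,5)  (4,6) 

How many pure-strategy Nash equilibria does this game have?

Both Hare: Hunter 1 gets 3 (best alternative 1); Hunter 2 gets 9 (best alternative 3). Neither deviates — NE.
Both Boar: Hunter 1 gets 4 (best alternative 1); Hunter 2 gets 6 (best alternative 5). Neither deviates — NE.
(Hare, Boar) is not a NE: Hunter 1 would switch to Boar (4 > 1).
No other cell survives both best-response checks, so there are 2 pure NE.

2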